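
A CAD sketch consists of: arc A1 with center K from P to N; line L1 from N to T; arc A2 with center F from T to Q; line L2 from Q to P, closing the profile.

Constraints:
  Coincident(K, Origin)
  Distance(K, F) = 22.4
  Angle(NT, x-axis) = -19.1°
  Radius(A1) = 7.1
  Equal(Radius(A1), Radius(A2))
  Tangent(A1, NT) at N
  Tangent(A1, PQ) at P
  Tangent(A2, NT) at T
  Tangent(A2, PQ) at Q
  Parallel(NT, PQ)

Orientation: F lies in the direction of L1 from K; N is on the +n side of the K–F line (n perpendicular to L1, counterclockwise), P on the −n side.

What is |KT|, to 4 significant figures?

23.50

The slot axis is L1's direction at -19.1°, so u = (cos -19.1°, sin -19.1°) = (0.9449, -0.3272) and n = (−sin -19.1°, cos -19.1°) = (0.3272, 0.9449). K is at the origin and F lies 22.4 along u from K, so F = 22.4·u = (21.17, -7.330). Tangency of A1 to both parallel lines with radius 7.1 puts N and P at K ± 7.1·n: N = (2.323, 6.709), P = (-2.323, -6.709). Equal radii place T and Q the same way about F: T = F + 7.1·n = (23.49, -0.6205), Q = F − 7.1·n = (18.84, -14.04). Then |KT| = |T − K| = 23.50.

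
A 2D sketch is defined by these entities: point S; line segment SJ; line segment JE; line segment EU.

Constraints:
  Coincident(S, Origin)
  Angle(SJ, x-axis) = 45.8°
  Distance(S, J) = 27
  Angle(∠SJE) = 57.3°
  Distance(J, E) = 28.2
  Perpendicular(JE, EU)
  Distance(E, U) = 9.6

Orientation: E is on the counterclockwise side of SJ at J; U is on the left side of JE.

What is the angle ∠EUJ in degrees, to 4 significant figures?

71.20°

S is at the origin; SJ runs at 45.8° with length 27.0, so J = 27.0·(cos 45.8°, sin 45.8°) = (18.82, 19.36). ∠SJE = 57.3°, so JE runs at 45.8° + (180° − 57.3°) = 168.5° from the x-axis; with |JE| = 28.2, E = J + 28.2·(cos 168.5°, sin 168.5°) = (-8.810, 24.98). JE ⟂ EU; with |EU| = 9.6 on the left of JE, U = E + 9.6·(-0.1994, -0.9799) = (-10.72, 15.57). Then cos ∠EUJ = UE·UJ / (|UE||UJ|), giving 71.20°.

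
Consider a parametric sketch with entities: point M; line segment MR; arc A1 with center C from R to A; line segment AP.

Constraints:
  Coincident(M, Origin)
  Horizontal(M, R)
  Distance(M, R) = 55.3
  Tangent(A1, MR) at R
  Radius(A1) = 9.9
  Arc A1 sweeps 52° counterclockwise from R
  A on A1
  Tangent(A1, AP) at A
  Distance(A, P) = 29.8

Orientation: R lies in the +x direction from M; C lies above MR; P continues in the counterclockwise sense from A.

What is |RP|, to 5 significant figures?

37.793

On A1, R sits at bearing -90° from C; a 52° counterclockwise sweep puts A at bearing -38°, so A = C + 9.9·(cos -38°, sin -38°) = (63.101, 3.8050). The tangent condition forces CA to be normal to AP, so AP runs along (−sin -38°, cos -38°); with |AP| = 29.8, P = (81.448, 27.288). Then |RP| = |P − R| = 37.793.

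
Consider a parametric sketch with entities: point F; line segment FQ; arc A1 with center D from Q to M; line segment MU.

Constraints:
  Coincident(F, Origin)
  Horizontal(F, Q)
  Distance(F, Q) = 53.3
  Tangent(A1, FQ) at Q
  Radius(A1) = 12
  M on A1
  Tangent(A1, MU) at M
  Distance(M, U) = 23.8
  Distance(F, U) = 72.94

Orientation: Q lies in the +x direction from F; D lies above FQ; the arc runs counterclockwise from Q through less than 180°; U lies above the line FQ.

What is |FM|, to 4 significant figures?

66.56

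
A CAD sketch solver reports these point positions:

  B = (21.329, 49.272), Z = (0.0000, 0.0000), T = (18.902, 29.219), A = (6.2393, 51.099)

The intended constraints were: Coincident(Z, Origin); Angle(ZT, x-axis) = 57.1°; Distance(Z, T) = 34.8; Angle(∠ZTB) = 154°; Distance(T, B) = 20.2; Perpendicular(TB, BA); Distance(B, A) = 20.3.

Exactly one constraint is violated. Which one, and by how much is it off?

Distance(B, A) = 20.3 — off by 5.10.

Z = (0.00, 0.00) ✓; ZT at 57.10° ✓; |ZT| = 34.80 ✓; ∠ZTB = 154.0° ✓; |TB| = 20.20 ✓; ∠(TB, BA) = 90.00° ✓; |BA| = 15.20 ✗.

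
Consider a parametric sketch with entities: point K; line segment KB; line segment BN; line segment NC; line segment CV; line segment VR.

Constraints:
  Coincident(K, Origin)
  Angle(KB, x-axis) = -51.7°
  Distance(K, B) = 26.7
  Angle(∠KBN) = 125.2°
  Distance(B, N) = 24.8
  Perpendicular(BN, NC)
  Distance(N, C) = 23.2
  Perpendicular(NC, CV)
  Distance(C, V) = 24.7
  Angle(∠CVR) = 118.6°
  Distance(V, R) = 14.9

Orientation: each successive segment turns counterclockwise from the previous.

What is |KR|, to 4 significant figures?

14.38

K is at the origin; KB runs at -51.7° with length 26.7, so B = (16.55, -20.95). ∠KBN = 125.2° gives BN at 3.100° from the x-axis; with |BN| = 24.8, N = (41.31, -19.61). BN is perpendicular to NC, so NC runs at 93.10°; with |NC| = 23.2, C = (40.06, 3.554). NC ⟂ CV, so CV runs at -176.9°; with |CV| = 24.7, V = (15.39, 2.218). ∠CVR = 118.6° gives VR at -115.5° from the x-axis; with |VR| = 14.9, R = (8.979, -11.23). Then |KR| = |R − K| = 14.38.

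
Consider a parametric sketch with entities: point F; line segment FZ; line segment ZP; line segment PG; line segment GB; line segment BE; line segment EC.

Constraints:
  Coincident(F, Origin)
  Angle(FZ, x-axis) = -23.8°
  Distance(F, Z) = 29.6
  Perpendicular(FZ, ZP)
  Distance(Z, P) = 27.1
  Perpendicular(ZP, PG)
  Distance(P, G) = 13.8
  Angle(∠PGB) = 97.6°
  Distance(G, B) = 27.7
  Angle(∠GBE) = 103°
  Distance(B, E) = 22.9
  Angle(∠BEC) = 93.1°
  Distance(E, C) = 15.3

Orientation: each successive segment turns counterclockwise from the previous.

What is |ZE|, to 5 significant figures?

9.3044

F is at the origin; FZ runs at -23.8° with length 29.6, so Z = (27.083, -11.945). The perpendicularity gives ZP at right angles to FZ, so ZP runs at 66.200°; with |ZP| = 27.1, P = (38.019, 12.850). ZP is perpendicular to PG, so PG runs at 156.20°; with |PG| = 13.8, G = (25.392, 18.419). ∠PGB = 97.6° gives GB at -121.40° from the x-axis; with |GB| = 27.7, B = (10.960, -5.2240). ∠GBE = 103.0° gives BE at -44.400° from the x-axis; with |BE| = 22.9, E = (27.322, -21.246). Then |ZE| = |E − Z| = 9.3044.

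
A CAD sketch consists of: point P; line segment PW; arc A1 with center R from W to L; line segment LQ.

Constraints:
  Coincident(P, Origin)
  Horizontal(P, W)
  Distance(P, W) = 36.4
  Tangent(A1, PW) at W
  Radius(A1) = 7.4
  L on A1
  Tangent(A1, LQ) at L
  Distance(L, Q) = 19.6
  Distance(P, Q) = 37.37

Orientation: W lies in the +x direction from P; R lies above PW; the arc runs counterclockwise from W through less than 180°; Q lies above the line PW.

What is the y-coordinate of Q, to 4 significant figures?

26.03

Checks: |RL| = 7.400 ✓; ∠(RL, LQ) = 90.00° ✓; |LQ| = 19.60 ✓; |PQ| = 37.37 ✓.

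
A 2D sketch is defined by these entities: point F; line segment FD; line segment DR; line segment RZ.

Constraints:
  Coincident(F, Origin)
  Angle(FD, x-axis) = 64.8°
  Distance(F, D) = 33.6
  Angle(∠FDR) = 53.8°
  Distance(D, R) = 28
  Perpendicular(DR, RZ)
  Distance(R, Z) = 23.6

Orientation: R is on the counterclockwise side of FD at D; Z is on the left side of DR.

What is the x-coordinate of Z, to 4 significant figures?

-8.676

F is at the origin; FD runs at 64.8° with length 33.6, so D = 33.6·(cos 64.8°, sin 64.8°) = (14.31, 30.40). ∠FDR = 53.8°, so DR runs at 64.8° + (180° − 53.8°) = 191.0° from the x-axis; with |DR| = 28.0, R = D + 28.0·(cos 191.0°, sin 191.0°) = (-13.18, 25.06). The perpendicularity gives RZ at right angles to DR; with |RZ| = 23.6 on the left of DR, Z = R + 23.6·(0.1908, -0.9816) = (-8.676, 1.893). So Z.x = -8.676.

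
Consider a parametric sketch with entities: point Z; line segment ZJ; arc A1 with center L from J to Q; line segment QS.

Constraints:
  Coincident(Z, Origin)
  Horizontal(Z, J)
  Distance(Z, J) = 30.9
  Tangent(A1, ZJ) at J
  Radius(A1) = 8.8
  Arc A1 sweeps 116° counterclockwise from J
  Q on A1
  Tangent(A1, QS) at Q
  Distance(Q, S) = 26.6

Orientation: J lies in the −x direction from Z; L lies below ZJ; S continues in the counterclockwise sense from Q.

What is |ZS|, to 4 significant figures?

45.54

Z is at the origin; ZJ is horizontal with |ZJ| = 30.9 and J on the −x side, so J = (-30.90, 0.000). Since A1 is tangent to ZJ there, LJ ⟂ ZJ, so L = J + (0, -8.8) = (-30.90, -8.800). On A1, J sits at bearing 90° from L; a 116° counterclockwise sweep puts Q at bearing 206°, so Q = L + 8.8·(cos 206°, sin 206°) = (-38.81, -12.66). Tangency of A1 to QS means the radius LQ is perpendicular to QS, so QS runs along (−sin 206°, cos 206°); with |QS| = 26.6, S = (-27.15, -36.57). Then |ZS| = |S − Z| = 45.54.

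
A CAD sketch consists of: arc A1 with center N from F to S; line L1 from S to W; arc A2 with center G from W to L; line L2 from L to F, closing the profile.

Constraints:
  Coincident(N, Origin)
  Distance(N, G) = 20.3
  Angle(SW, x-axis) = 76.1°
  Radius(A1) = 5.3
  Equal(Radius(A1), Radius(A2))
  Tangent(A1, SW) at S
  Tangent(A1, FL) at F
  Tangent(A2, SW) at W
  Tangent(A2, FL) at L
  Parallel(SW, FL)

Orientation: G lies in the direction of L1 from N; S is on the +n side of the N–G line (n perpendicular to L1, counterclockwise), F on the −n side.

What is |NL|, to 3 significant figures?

21.0

Tangency of A1 to both parallel lines with radius 5.3 puts S and F at N ± 5.3·n: S = (-5.14, 1.27), F = (5.14, -1.27). Equal radii place W and L the same way about G: W = G + 5.3·n = (-0.268, 21.0), L = G − 5.3·n = (10.0, 18.4). Then |NL| = |L − N| = 21.0.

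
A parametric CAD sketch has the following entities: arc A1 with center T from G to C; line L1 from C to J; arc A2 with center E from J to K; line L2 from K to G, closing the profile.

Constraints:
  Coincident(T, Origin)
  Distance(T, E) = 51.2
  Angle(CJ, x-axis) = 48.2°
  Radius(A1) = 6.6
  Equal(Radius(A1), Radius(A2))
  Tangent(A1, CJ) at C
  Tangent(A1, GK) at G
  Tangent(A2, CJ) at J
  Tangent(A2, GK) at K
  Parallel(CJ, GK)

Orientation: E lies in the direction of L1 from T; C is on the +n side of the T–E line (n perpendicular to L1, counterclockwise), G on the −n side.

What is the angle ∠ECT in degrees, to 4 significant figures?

82.65°

T is at the origin and E lies 51.2 along u from T, so E = 51.2·u = (34.13, 38.17). Tangency of A1 to both parallel lines with radius 6.6 puts C and G at T ± 6.6·n: C = (-4.920, 4.399), G = (4.920, -4.399). Then cos ∠ECT = CE·CT / (|CE||CT|), giving 82.65°.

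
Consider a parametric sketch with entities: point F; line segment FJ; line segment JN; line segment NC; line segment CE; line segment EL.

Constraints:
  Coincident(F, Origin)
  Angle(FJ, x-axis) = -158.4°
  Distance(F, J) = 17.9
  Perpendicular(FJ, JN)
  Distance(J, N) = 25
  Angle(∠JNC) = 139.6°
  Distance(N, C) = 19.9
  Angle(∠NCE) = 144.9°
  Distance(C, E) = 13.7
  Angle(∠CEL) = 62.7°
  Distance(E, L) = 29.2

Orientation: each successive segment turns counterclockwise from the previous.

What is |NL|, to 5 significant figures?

22.036

F is at the origin; FJ runs at -158.4° with length 17.9, so J = (-16.643, -6.5894). FJ is perpendicular to JN, so JN runs at -68.400°; with |JN| = 25.0, N = (-7.4399, -29.834). ∠JNC = 139.6° gives NC at -28.000° from the x-axis; with |NC| = 19.9, C = (10.131, -39.176). ∠NCE = 144.9° gives CE at 7.1000° from the x-axis; with |CE| = 13.7, E = (23.726, -37.483). ∠CEL = 62.7° gives EL at 124.40° from the x-axis; with |EL| = 29.2, L = (7.2287, -13.390). Then |NL| = |L − N| = 22.036.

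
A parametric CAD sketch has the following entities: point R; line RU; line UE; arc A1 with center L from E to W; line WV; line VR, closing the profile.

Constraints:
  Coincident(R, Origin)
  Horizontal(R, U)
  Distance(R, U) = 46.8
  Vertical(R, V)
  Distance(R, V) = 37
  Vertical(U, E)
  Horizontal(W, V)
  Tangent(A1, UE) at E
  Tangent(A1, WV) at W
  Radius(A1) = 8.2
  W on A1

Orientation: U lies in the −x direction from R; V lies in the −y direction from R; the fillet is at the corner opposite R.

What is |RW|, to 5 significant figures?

53.469

The virtual corner opposite R is at (-46.800, -37.000). The tangent condition forces LE to be normal to UE and the tangent condition forces LW to be normal to WV, with radius 8.2, so the center L sits 8.2 in from both sides at L = (-38.600, -28.800). That places the tangent points at E = (-46.800, -28.800) on UE and W = (-38.600, -37.000) on WV. Then |RW| = |W − R| = 53.469.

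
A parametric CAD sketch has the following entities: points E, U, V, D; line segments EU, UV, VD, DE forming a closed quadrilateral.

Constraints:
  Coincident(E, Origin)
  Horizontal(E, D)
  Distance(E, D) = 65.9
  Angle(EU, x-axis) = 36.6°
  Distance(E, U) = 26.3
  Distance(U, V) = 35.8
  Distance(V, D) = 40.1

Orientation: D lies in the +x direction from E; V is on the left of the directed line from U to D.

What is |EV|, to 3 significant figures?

62.1

Checks: |UV| = 35.80 ✓; |VD| = 40.10 ✓.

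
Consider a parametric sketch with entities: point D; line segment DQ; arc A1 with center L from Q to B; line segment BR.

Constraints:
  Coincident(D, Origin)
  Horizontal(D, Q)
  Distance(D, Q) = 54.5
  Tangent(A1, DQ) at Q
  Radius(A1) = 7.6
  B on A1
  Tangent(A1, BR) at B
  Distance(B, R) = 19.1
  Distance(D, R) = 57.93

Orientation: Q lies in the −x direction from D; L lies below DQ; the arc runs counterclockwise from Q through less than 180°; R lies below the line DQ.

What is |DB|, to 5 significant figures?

62.043

Checks: |LQ| = 7.600 ✓; |LB| = 7.600 ✓; ∠(LB, BR) = 90.00° ✓; |BR| = 19.10 ✓; |DR| = 57.93 ✓.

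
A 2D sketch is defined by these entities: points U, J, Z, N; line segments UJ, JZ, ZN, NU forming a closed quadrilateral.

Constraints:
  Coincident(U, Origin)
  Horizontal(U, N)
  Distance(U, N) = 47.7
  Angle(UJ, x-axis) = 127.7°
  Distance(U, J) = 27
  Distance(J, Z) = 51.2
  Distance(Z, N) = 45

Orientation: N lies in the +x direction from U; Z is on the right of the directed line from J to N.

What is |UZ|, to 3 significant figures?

24.7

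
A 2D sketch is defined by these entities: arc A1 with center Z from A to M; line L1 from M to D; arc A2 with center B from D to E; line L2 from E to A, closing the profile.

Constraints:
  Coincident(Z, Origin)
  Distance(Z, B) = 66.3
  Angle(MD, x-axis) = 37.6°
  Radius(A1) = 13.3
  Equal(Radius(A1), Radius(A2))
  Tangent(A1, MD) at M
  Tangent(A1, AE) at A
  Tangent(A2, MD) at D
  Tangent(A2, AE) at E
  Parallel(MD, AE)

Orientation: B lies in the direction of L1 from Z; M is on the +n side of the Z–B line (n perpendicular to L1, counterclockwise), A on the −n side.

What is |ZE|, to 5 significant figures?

67.621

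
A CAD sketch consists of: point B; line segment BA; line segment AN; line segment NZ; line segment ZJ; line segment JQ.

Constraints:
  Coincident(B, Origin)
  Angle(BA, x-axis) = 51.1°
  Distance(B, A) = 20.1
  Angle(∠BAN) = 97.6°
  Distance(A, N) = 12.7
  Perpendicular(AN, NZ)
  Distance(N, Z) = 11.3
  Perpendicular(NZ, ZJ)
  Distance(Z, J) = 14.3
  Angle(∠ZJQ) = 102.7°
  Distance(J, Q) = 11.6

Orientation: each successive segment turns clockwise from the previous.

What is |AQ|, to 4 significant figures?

4.150

B is at the origin; BA runs at 51.1° with length 20.1, so A = (12.62, 15.64). ∠BAN = 97.6° gives AN at -31.30° from the x-axis; with |AN| = 12.7, N = (23.47, 9.045). AN ⟂ NZ, so NZ runs at -121.3°; with |NZ| = 11.3, Z = (17.60, -0.6106). The perpendicularity gives ZJ at right angles to NZ, so ZJ runs at 148.7°; with |ZJ| = 14.3, J = (5.384, 6.819). ∠ZJQ = 102.7° gives JQ at 71.40° from the x-axis; with |JQ| = 11.6, Q = (9.084, 17.81). Then |AQ| = |Q − A| = 4.150.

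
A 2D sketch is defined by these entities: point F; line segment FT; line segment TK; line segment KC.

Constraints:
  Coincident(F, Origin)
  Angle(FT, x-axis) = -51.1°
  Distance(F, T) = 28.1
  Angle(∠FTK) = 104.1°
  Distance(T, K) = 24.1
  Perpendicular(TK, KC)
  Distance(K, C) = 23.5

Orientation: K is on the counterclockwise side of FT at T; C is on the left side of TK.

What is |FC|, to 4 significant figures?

31.17

F is at the origin; FT runs at -51.1° with length 28.1, so T = 28.1·(cos -51.1°, sin -51.1°) = (17.65, -21.87). ∠FTK = 104.1°, so TK runs at -51.1° + (180° − 104.1°) = 24.80° from the x-axis; with |TK| = 24.1, K = T + 24.1·(cos 24.80°, sin 24.80°) = (39.52, -11.76). TK is perpendicular to KC; with |KC| = 23.5 on the left of TK, C = K + 23.5·(-0.4195, 0.9078) = (29.67, 9.573). Then |FC| = |C − F| = 31.17.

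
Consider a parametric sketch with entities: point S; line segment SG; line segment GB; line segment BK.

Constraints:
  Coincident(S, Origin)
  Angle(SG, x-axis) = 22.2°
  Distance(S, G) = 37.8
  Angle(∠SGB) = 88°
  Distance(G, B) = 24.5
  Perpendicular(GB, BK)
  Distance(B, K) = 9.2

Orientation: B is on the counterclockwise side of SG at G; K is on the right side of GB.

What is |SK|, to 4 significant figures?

52.38

S is at the origin; SG runs at 22.2° with length 37.8, so G = 37.8·(cos 22.2°, sin 22.2°) = (35.00, 14.28). ∠SGB = 88.0°, so GB runs at 22.2° + (180° − 88.0°) = 114.2° from the x-axis; with |GB| = 24.5, B = G + 24.5·(cos 114.2°, sin 114.2°) = (24.95, 36.63). GB ⟂ BK; with |BK| = 9.2 on the right of GB, K = B + 9.2·(0.9121, 0.4099) = (33.35, 40.40). Then |SK| = |K − S| = 52.38.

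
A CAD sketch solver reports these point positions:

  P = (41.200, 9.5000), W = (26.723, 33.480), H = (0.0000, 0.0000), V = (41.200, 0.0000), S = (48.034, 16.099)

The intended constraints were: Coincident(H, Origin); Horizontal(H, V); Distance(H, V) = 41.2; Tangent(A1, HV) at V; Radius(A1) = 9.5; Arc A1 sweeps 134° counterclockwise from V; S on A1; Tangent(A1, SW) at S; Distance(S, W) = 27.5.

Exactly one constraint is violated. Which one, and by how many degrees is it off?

Tangent(A1, SW) at S — off by 6.80°.

H = (0.00, 0.00) ✓; H.y = 0.00, V.y = 0.00 ✓; |HV| = 41.20 ✓; ∠(PV, VH) = 90.00° ✓; |PV| = 9.500 ✓; bearing(P→S) − bearing(P→V) = 134.0° ✓; |PS| = 9.500 ✓; ∠(PS, SW) = 83.20° ✗; |SW| = 27.50 ✓.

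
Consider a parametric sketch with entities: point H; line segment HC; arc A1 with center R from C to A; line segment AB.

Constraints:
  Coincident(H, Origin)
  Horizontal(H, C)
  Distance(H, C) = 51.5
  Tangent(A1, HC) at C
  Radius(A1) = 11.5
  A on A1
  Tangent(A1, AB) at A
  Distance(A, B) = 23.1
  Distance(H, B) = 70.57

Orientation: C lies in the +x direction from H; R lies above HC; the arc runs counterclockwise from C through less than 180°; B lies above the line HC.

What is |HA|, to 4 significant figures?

64.18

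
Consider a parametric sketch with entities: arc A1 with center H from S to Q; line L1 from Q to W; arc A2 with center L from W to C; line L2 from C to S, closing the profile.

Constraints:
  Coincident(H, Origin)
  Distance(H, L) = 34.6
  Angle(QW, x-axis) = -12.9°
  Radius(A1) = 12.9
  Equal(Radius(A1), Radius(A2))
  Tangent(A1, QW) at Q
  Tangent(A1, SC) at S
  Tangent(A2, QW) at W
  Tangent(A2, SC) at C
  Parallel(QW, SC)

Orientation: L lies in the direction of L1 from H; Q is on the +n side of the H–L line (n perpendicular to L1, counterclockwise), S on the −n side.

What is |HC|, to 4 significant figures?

36.93

The slot axis is L1's direction at -12.9°, so u = (cos -12.9°, sin -12.9°) = (0.9748, -0.2233) and n = (−sin -12.9°, cos -12.9°) = (0.2233, 0.9748). H is at the origin and L lies 34.6 along u from H, so L = 34.6·u = (33.73, -7.724). Tangency of A1 to both parallel lines with radius 12.9 puts Q and S at H ± 12.9·n: Q = (2.880, 12.57), S = (-2.880, -12.57). Equal radii place W and C the same way about L: W = L + 12.9·n = (36.61, 4.850), C = L − 12.9·n = (30.85, -20.30). Then |HC| = |C − H| = 36.93.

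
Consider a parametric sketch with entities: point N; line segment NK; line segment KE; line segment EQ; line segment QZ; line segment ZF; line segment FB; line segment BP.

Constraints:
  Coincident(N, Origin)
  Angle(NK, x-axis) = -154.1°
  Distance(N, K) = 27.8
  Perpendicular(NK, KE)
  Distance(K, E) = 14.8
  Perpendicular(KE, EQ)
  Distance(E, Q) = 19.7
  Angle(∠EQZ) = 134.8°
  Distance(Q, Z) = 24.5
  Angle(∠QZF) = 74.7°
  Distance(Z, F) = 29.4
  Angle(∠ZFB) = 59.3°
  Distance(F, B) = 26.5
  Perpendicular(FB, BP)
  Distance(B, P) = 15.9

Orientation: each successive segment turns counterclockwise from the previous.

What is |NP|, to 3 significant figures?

9.10

N is at the origin; NK runs at -154.1° with length 27.8, so K = (-25.0, -12.1). NK ⟂ KE, so KE runs at -64.1°; with |KE| = 14.8, E = (-18.5, -25.5). The perpendicularity gives EQ at right angles to KE, so EQ runs at 25.9°; with |EQ| = 19.7, Q = (-0.822, -16.9). ∠EQZ = 134.8° gives QZ at 71.1° from the x-axis; with |QZ| = 24.5, Z = (7.11, 6.33). ∠QZF = 74.7° gives ZF at 176° from the x-axis; with |ZF| = 29.4, F = (-22.2, 8.17). ∠ZFB = 59.3° gives FB at -62.9° from the x-axis; with |FB| = 26.5, B = (-10.2, -15.4). The perpendicularity gives BP at right angles to FB, so BP runs at 27.1°; with |BP| = 15.9, P = (4.00, -8.17). Then |NP| = |P − N| = 9.10.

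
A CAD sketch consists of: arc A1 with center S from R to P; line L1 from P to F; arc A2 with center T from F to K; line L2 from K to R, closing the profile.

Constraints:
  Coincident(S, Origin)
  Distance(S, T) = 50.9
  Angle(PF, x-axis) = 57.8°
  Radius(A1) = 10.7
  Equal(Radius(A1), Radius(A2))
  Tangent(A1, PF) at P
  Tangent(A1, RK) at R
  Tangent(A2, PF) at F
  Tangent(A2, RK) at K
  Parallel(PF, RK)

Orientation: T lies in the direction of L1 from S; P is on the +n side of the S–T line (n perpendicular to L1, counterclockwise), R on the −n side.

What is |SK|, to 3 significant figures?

52.0

The slot axis is L1's direction at 57.8°, so u = (cos 57.8°, sin 57.8°) = (0.533, 0.846) and n = (−sin 57.8°, cos 57.8°) = (-0.846, 0.533). S is at the origin and T lies 50.9 along u from S, so T = 50.9·u = (27.1, 43.1). Tangency of A1 to both parallel lines with radius 10.7 puts P and R at S ± 10.7·n: P = (-9.05, 5.70), R = (9.05, -5.70). Equal radii place F and K the same way about T: F = T + 10.7·n = (18.1, 48.8), K = T − 10.7·n = (36.2, 37.4). Then |SK| = |K − S| = 52.0.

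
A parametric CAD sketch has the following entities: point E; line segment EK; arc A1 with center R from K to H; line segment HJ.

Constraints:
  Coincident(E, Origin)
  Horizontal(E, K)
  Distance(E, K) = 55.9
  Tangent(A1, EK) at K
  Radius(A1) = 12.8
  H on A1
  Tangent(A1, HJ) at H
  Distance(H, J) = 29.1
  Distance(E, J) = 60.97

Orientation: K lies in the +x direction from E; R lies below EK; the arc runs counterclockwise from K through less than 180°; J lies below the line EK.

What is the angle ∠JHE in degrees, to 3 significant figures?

109°

E is at the origin; E and K share the same y with |EK| = 55.9 and K on the +x side, so K = (55.9, 0.00). The tangent condition forces RK to be normal to EK, so R = K + (0, -12.8) = (55.9, -12.8). Since RH ⟂ HJ (tangency), |RJ| = √(12.8² + 29.1²) = 31.8 regardless of where H sits on A1. So J lies on both circle(E, 60.97) and circle(R, 31.8); the below-EK intersection is J = (43.9, -42.3). H is the foot of the tangent from J: H = (43.1, -13.2).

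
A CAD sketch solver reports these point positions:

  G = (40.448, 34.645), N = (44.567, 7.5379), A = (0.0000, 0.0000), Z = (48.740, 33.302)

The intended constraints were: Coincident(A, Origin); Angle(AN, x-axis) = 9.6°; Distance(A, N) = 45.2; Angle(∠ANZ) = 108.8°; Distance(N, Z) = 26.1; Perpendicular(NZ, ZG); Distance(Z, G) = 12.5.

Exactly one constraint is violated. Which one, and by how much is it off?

Distance(Z, G) = 12.5 — off by 4.10.

A = (0.00, 0.00) ✓; AN at 9.600° ✓; |AN| = 45.20 ✓; ∠ANZ = 108.8° ✓; |NZ| = 26.10 ✓; ∠(NZ, ZG) = 90.00° ✓; |ZG| = 8.400 ✗.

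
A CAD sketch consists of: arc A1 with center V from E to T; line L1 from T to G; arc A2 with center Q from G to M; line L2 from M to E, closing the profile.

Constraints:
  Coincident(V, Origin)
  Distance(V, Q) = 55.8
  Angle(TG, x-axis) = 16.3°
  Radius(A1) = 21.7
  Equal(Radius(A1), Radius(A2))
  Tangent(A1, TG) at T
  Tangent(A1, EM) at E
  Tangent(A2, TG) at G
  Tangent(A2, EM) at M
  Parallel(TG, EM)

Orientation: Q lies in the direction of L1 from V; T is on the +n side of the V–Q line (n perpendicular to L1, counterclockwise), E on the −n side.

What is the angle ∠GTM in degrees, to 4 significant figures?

37.87°

The slot axis is L1's direction at 16.3°, so u = (cos 16.3°, sin 16.3°) = (0.9598, 0.2807) and n = (−sin 16.3°, cos 16.3°) = (-0.2807, 0.9598). V is at the origin and Q lies 55.8 along u from V, so Q = 55.8·u = (53.56, 15.66). Tangency of A1 to both parallel lines with radius 21.7 puts T and E at V ± 21.7·n: T = (-6.090, 20.83), E = (6.090, -20.83). Equal radii place G and M the same way about Q: G = Q + 21.7·n = (47.47, 36.49), M = Q − 21.7·n = (59.65, -5.167). Then cos ∠GTM = TG·TM / (|TG||TM|), giving 37.87°.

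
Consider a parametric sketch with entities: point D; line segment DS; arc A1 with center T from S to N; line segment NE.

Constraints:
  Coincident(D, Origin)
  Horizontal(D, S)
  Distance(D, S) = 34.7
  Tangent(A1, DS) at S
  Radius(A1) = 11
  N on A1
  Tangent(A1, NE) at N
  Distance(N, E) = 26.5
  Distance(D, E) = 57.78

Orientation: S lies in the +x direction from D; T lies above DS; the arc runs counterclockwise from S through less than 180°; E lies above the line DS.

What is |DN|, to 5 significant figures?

47.211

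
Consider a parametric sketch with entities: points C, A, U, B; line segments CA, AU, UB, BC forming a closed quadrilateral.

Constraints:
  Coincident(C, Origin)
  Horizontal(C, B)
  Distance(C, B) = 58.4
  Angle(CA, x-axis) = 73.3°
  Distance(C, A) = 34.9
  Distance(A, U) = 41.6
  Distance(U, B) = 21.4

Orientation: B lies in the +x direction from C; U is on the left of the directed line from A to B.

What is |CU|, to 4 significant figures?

52.81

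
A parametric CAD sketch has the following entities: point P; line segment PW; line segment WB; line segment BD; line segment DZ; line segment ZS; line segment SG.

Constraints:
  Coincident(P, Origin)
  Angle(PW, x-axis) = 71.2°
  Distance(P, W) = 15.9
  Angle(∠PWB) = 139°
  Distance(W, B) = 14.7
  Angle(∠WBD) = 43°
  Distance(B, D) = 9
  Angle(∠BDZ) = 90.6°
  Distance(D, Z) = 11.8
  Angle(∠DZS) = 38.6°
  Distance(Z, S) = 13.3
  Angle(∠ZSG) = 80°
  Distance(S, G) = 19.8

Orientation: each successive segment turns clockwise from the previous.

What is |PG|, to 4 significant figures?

20.64

P is at the origin; PW runs at 71.2° with length 15.9, so W = (5.124, 15.05). ∠PWB = 139.0° gives WB at 30.20° from the x-axis; with |WB| = 14.7, B = (17.83, 22.45). ∠WBD = 43.0° gives BD at -106.8° from the x-axis; with |BD| = 9.0, D = (15.23, 13.83). ∠BDZ = 90.6° gives DZ at 163.8° from the x-axis; with |DZ| = 11.8, Z = (3.896, 17.12). ∠DZS = 38.6° gives ZS at 22.40° from the x-axis; with |ZS| = 13.3, S = (16.19, 22.19). ∠ZSG = 80.0° gives SG at -77.60° from the x-axis; with |SG| = 19.8, G = (20.44, 2.852). Then |PG| = |G − P| = 20.64.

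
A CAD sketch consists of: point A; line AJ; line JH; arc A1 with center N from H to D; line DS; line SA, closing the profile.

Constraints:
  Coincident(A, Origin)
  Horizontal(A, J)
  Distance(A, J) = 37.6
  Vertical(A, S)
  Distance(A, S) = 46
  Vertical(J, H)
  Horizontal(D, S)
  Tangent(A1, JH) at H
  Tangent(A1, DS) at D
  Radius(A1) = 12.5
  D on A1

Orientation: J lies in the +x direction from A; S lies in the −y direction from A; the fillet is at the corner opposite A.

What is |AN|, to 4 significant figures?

41.86

A is at the origin; AJ is horizontal with |AJ| = 37.6 and J on the +x side, so J = (37.60, 0.000). A and S share the same x with |AS| = 46.0 and S on the −y side, so S = (0.000, -46.00). The virtual corner opposite A is at (37.60, -46.00). A1 meets JH tangentially, so NH is at right angles to JH and since A1 is tangent to DS there, ND ⟂ DS, with radius 12.5, so the center N sits 12.5 in from both sides at N = (25.10, -33.50). Then |AN| = |N − A| = 41.86.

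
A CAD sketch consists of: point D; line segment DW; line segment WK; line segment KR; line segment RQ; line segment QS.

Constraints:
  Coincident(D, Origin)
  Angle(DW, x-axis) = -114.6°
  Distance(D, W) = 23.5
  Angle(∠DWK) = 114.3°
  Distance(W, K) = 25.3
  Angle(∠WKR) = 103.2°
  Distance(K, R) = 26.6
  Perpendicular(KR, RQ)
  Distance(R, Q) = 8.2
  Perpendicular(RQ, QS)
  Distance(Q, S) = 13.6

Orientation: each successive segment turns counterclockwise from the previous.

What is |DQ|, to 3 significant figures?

33.7

∠WKR = 103.2° gives KR at 27.9° from the x-axis; with |KR| = 26.6, R = (30.4, -28.0). KR is perpendicular to RQ, so RQ runs at 118°; with |RQ| = 8.2, Q = (26.5, -20.7). Then |DQ| = |Q − D| = 33.7.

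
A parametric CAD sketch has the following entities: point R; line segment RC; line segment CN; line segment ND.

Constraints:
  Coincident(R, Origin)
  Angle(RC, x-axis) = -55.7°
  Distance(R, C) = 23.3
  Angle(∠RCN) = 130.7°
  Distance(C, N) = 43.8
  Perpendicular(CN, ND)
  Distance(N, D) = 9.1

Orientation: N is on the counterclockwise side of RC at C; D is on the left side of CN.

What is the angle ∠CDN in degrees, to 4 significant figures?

78.26°

R is at the origin; RC runs at -55.7° with length 23.3, so C = 23.3·(cos -55.7°, sin -55.7°) = (13.13, -19.25). ∠RCN = 130.7°, so CN runs at -55.7° + (180° − 130.7°) = -6.400° from the x-axis; with |CN| = 43.8, N = C + 43.8·(cos -6.400°, sin -6.400°) = (56.66, -24.13). The perpendicularity gives ND at right angles to CN; with |ND| = 9.1 on the left of CN, D = N + 9.1·(0.1115, 0.9938) = (57.67, -15.09). Then cos ∠CDN = DC·DN / (|DC||DN|), giving 78.26°.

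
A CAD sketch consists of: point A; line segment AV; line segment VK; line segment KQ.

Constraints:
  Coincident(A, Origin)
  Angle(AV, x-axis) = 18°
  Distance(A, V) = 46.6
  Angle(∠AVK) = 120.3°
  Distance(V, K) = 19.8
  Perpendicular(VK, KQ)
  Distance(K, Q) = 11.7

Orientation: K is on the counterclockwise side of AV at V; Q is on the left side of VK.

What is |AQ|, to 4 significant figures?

51.87

∠AVK = 120.3°, so VK runs at 18.0° + (180° − 120.3°) = 77.70° from the x-axis; with |VK| = 19.8, K = V + 19.8·(cos 77.70°, sin 77.70°) = (48.54, 33.75). VK ⟂ KQ; with |KQ| = 11.7 on the left of VK, Q = K + 11.7·(-0.9770, 0.2130) = (37.11, 36.24). Then |AQ| = |Q − A| = 51.87.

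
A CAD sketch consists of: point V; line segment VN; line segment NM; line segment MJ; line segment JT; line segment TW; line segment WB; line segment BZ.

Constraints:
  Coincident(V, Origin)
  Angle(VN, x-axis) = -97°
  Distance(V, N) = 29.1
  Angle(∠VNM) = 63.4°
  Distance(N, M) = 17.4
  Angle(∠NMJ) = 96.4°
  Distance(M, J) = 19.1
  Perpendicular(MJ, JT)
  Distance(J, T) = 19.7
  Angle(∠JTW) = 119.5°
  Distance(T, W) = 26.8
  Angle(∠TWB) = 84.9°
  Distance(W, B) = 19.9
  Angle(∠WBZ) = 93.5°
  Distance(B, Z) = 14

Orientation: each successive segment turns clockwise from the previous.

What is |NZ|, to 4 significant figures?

9.258

V is at the origin; VN runs at -97.0° with length 29.1, so N = (-3.546, -28.88). ∠VNM = 63.4° gives NM at 146.4° from the x-axis; with |NM| = 17.4, M = (-18.04, -19.25). ∠NMJ = 96.4° gives MJ at 62.80° from the x-axis; with |MJ| = 19.1, J = (-9.309, -2.266). MJ ⟂ JT, so JT runs at -27.20°; with |JT| = 19.7, T = (8.213, -11.27). ∠JTW = 119.5° gives TW at -87.70° from the x-axis; with |TW| = 26.8, W = (9.288, -38.05). ∠TWB = 84.9° gives WB at 177.2° from the x-axis; with |WB| = 19.9, B = (-10.59, -37.08). ∠WBZ = 93.5° gives BZ at 90.70° from the x-axis; with |BZ| = 14.0, Z = (-10.76, -23.08). Then |NZ| = |Z − N| = 9.258.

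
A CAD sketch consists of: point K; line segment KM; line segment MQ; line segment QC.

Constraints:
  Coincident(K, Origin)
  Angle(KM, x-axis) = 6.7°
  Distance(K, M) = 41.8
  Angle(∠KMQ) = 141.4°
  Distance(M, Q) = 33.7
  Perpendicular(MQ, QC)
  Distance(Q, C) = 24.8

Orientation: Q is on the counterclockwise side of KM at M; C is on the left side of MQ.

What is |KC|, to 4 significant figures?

66.38

K is at the origin; KM runs at 6.7° with length 41.8, so M = 41.8·(cos 6.7°, sin 6.7°) = (41.51, 4.877). ∠KMQ = 141.4°, so MQ runs at 6.7° + (180° − 141.4°) = 45.30° from the x-axis; with |MQ| = 33.7, Q = M + 33.7·(cos 45.30°, sin 45.30°) = (65.22, 28.83). MQ is perpendicular to QC; with |QC| = 24.8 on the left of MQ, C = Q + 24.8·(-0.7108, 0.7034) = (47.59, 46.27). Then |KC| = |C − K| = 66.38.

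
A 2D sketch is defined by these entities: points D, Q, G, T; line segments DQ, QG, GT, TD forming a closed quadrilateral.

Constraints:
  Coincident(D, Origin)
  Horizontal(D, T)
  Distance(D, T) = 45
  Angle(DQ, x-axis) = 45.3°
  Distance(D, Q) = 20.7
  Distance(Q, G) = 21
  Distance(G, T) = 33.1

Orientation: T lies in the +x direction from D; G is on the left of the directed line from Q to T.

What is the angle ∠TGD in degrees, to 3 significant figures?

73.0°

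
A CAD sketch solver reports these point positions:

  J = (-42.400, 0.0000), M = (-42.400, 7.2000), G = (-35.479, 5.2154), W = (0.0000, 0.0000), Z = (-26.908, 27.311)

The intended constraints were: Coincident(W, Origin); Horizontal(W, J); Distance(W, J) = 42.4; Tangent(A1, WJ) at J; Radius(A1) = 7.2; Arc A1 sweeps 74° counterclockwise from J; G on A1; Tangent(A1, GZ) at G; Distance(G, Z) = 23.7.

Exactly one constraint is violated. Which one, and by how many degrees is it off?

Tangent(A1, GZ) at G — off by 5.20°.

W = (0.00, 0.00) ✓; W.y = 0.00, J.y = 0.00 ✓; |WJ| = 42.40 ✓; ∠(MJ, JW) = 90.00° ✓; |MJ| = 7.200 ✓; bearing(M→G) − bearing(M→J) = 74.00° ✓; |MG| = 7.200 ✓; ∠(MG, GZ) = 95.20° ✗; |GZ| = 23.70 ✓.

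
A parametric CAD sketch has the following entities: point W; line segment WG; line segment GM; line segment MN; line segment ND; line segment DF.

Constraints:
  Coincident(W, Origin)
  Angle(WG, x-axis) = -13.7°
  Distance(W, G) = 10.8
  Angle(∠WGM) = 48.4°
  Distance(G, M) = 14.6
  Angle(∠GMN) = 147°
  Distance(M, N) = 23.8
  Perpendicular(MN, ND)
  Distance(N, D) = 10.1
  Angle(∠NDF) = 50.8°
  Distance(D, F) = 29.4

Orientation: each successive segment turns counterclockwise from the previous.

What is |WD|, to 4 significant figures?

25.64

W is at the origin; WG runs at -13.7° with length 10.8, so G = (10.49, -2.558). ∠WGM = 48.4° gives GM at 117.9° from the x-axis; with |GM| = 14.6, M = (3.661, 10.35). ∠GMN = 147.0° gives MN at 150.9° from the x-axis; with |MN| = 23.8, N = (-17.13, 21.92). The perpendicularity gives ND at right angles to MN, so ND runs at -119.1°; with |ND| = 10.1, D = (-22.05, 13.09). Then |WD| = |D − W| = 25.64.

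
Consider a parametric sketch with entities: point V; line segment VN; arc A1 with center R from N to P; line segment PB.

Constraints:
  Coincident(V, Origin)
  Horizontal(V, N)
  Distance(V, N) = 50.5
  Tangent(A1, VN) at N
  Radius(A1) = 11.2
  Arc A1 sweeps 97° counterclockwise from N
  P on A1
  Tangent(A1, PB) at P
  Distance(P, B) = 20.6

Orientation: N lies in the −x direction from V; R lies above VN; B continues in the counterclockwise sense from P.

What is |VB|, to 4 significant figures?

53.34

On A1, N sits at bearing -90° from R; a 97° counterclockwise sweep puts P at bearing 7°, so P = R + 11.2·(cos 7°, sin 7°) = (-39.38, 12.56). Tangency of A1 to PB means the radius RP is perpendicular to PB, so PB runs along (−sin 7°, cos 7°); with |PB| = 20.6, B = (-41.89, 33.01). Then |VB| = |B − V| = 53.34.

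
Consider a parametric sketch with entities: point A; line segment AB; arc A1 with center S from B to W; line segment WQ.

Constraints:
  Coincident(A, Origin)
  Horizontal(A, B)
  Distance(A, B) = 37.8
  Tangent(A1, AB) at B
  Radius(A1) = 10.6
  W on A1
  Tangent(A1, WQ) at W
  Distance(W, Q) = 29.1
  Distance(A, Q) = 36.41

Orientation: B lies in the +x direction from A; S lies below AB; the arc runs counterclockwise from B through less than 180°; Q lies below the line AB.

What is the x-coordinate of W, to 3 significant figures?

28.2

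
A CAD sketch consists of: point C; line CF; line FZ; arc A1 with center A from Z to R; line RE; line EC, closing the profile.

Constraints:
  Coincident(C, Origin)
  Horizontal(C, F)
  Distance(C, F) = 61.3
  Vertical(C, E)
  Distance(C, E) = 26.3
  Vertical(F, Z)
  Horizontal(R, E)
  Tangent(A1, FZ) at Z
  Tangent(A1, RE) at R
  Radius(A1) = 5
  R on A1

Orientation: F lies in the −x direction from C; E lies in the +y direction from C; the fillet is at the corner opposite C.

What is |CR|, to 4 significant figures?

62.14

C is at the origin; CF is horizontal with |CF| = 61.3 and F on the −x side, so F = (-61.30, 0.000). CE is vertical with |CE| = 26.3 and E on the +y side, so E = (0.000, 26.30). The virtual corner opposite C is at (-61.30, 26.30). Tangency of A1 to FZ means the radius AZ is perpendicular to FZ and tangency of A1 to RE means the radius AR is perpendicular to RE, with radius 5.0, so the center A sits 5.0 in from both sides at A = (-56.30, 21.30). That places the tangent points at Z = (-61.30, 21.30) on FZ and R = (-56.30, 26.30) on RE. Then |CR| = |R − C| = 62.14.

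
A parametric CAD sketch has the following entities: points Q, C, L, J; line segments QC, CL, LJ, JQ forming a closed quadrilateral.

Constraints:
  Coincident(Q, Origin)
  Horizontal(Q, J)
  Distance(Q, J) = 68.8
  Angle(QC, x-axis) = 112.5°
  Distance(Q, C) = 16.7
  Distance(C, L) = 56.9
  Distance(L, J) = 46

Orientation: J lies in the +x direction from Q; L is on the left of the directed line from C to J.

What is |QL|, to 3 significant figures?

60.0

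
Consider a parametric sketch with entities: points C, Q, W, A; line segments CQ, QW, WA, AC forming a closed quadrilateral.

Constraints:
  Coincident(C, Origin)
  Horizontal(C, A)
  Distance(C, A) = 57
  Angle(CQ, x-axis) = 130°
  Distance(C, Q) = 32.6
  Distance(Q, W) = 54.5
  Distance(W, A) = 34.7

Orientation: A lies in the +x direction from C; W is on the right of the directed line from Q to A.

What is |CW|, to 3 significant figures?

24.1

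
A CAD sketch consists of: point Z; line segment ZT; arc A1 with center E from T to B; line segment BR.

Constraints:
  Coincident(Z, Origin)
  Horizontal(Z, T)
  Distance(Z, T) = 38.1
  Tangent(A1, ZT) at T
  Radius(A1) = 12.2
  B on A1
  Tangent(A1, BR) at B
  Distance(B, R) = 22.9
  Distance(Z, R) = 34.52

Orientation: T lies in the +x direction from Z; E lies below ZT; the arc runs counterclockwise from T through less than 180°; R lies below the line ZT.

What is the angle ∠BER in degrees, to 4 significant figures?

61.95°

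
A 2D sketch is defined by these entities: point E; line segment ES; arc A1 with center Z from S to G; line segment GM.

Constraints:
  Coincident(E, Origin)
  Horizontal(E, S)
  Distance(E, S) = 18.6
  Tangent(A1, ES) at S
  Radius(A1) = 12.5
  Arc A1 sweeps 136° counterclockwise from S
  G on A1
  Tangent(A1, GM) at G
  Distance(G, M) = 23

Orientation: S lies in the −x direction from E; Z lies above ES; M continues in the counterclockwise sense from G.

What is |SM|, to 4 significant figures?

38.28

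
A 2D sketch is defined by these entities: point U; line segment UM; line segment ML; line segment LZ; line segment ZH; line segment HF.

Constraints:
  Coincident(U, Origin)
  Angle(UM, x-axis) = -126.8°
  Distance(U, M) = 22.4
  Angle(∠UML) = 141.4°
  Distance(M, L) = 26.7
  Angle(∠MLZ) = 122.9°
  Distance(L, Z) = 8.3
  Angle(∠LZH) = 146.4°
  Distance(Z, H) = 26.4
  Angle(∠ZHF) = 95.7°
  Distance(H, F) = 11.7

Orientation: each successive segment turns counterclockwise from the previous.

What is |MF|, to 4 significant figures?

39.40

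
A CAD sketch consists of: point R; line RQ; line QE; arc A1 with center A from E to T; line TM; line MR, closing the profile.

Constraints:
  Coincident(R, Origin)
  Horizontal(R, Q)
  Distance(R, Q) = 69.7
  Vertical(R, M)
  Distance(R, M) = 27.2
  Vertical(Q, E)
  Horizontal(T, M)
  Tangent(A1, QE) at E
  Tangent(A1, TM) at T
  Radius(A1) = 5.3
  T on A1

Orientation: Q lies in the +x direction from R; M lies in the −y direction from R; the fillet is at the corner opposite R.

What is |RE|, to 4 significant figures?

73.06

R is at the origin; RQ is horizontal with |RQ| = 69.7 and Q on the +x side, so Q = (69.70, 0.000). R and M share the same x with |RM| = 27.2 and M on the −y side, so M = (0.000, -27.20). The virtual corner opposite R is at (69.70, -27.20). A1 meets QE tangentially, so AE is at right angles to QE and A1 meets TM tangentially, so AT is at right angles to TM, with radius 5.3, so the center A sits 5.3 in from both sides at A = (64.40, -21.90). That places the tangent points at E = (69.70, -21.90) on QE and T = (64.40, -27.20) on TM. Then |RE| = |E − R| = 73.06.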